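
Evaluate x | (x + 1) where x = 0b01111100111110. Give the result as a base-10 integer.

x = 1111100111110 = 7998
x + 1 = 1111100111111
OR    = 1111100111111 = 7999
(x | (x + 1) sets the lowest cleared bit.)

7999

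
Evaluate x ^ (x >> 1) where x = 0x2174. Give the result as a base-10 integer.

x = 10000101110100 = 8564
x>>1 = 01000010111010
XOR  = 11000111001110 = 12750
(x ^ (x >> 1) gives the standard binary-reflected Gray code of x.)

12750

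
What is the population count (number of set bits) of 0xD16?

0xD16 = 110100010110
Count the 1s: 1 + 1 + 1 + 1 + 1 + 1 = 6

6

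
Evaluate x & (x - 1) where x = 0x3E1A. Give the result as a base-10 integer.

15896

x = 11111000011010 = 15898
x - 1 = 11111000011001
AND   = 11111000011000 = 15896
(x & (x - 1) clears the lowest set bit of x.)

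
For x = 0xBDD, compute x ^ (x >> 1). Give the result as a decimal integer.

x = 101111011101 = 3037
x>>1 = 010111101110
XOR  = 111000110011 = 3635
(x ^ (x >> 1) gives the standard binary-reflected Gray code of x.)

3635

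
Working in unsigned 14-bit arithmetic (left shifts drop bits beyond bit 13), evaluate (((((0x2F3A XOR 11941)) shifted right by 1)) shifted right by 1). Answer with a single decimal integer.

0x2F3A = 10111100111010
11941 = 10111010100101
→ XOR → 00000110011111 = 415
→ shifted right by 1 → 00000011001111 = 207
→ shifted right by 1 → 00000001100111 = 103

103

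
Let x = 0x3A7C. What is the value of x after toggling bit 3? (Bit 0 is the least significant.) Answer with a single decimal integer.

14964

x = 11101001111100
bit 3 is currently 1; toggle it via x ^ (1 << 3) = x ^ 8
→ 11101001110100 = 14964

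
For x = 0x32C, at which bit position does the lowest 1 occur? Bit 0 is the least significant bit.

0x32C = 1100101100
Trailing zeros: 2, so the lowest set bit is bit 2 (value 4).

2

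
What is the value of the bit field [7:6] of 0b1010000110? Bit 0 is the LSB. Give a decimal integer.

2

v = 1010000110
Shift right by 6: 1010
Mask low 2 bits: 10 = 2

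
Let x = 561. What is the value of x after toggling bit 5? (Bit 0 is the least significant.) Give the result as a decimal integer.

x = 0001000110001
bit 5 is currently 1; toggle it via x ^ (1 << 5) = x ^ 32
→ 0001000010001 = 529

529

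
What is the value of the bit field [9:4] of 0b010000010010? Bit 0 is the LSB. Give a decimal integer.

v = 010000010010
Shift right by 4: 01000001
Mask low 6 bits: 000001 = 1

1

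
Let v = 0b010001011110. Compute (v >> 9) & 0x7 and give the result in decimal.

2

v = 010001011110
Shift right by 9: 010
Mask low 3 bits: 010 = 2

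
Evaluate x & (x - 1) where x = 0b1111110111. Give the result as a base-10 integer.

x = 1111110111 = 1015
x - 1 = 1111110110
AND   = 1111110110 = 1014
(x & (x - 1) clears the lowest set bit of x.)

1014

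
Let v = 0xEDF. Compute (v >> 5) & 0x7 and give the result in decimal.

6

v = 111011011111
Shift right by 5: 1110110
Mask low 3 bits: 110 = 6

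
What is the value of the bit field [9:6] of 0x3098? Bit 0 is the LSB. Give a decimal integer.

2

v = 11000010011000
Shift right by 6: 11000010
Mask low 4 bits: 0010 = 2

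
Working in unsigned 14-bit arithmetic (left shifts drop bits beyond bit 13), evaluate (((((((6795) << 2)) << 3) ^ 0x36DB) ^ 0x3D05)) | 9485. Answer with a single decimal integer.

16319

6795 = 01101010001011
→ << 2 (mod 2^14) → 10101000101100 = 10796
→ << 3 (mod 2^14) → 01000101100000 = 4448
0x36DB = 11011011011011
→ ^ → 10011110111011 = 10171
0x3D05 = 11110100000101
→ ^ → 01101010111110 = 6846
9485 = 10010100001101
→ | → 11111110111111 = 16319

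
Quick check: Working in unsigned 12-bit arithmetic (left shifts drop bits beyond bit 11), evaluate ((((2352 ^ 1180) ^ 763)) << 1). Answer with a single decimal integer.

3758

2352 = 100100110000
1180 = 010010011100
→ ^ → 110110101100 = 3500
763 = 001011111011
→ ^ → 111101010111 = 3927
→ << 1 (mod 2^12) → 111010101110 = 3758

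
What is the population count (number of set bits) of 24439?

24439 = 101111101110111
Count the 1s: 1 + 1 + 1 + 1 + 1 + 1 + 1 + 1 + 1 + 1 + 1 + 1 = 12

12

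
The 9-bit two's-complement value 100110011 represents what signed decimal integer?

pattern = 100110011 (MSB is 1 ⇒ negative)
Invert: 011001100, add 1 → 011001101 = 205, so the value is -205.
(Equivalently: 307 - 2^9 = 307 - 512 = -205.)

-205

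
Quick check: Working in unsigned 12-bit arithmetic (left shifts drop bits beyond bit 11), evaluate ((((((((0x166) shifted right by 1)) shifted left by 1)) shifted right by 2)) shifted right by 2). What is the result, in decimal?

22

0x166 = 000101100110
→ shifted right by 1 → 000010110011 = 179
→ shifted left by 1 (mod 2^12) → 000101100110 = 358
→ shifted right by 2 → 000001011001 = 89
→ shifted right by 2 → 000000010110 = 22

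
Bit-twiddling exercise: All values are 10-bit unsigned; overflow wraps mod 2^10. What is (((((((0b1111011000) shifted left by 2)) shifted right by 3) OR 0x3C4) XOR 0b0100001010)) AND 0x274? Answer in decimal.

0b1111011000 = 1111011000
→ shifted left by 2 (mod 2^10) → 1101100000 = 864
→ shifted right by 3 → 0001101100 = 108
0x3C4 = 1111000100
→ OR → 1111101100 = 1004
0b0100001010 = 0100001010
→ XOR → 1011100110 = 742
0x274 = 1001110100
→ AND → 1001100100 = 612

612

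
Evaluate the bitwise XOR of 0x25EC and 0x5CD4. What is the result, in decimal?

31032

0x25EC = 010010111101100
0x5CD4 = 101110011010100
XOR → 111100100111000 = 31032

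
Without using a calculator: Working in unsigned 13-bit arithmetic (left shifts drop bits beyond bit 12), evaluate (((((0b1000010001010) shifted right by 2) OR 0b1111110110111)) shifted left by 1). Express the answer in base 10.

8046

0b1000010001010 = 1000010001010
→ shifted right by 2 → 0010000100010 = 1058
0b1111110110111 = 1111110110111
→ OR → 1111110110111 = 8119
→ shifted left by 1 (mod 2^13) → 1111101101110 = 8046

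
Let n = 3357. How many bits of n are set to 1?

7

3357 = 110100011101
Count the 1s: 1 + 1 + 1 + 1 + 1 + 1 + 1 = 7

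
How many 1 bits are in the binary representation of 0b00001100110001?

n = 1100110001
Count the 1s: 1 + 1 + 1 + 1 + 1 = 5

5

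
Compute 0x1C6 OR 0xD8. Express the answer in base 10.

0x1C6 = 111000110
0xD8 = 011011000
 OR → 111011110 = 478

478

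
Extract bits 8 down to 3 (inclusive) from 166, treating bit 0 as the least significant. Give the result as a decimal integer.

v = 0010100110
Shift right by 3: 0010100
Mask low 6 bits: 010100 = 20

20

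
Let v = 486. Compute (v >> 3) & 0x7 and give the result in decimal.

4

v = 0111100110
Shift right by 3: 0111100
Mask low 3 bits: 100 = 4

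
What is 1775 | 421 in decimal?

1775 = 11011101111
421 = 00110100101
 OR → 11111101111 = 2031

2031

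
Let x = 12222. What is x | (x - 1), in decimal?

12223

x = 10111110111110 = 12222
x - 1 = 10111110111101
OR    = 10111110111111 = 12223
(x | (x - 1) sets all bits below the lowest set bit.)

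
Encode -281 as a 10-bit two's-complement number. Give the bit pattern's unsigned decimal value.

743

281 in 10 bits: 0100011001
Invert: 1011100110
Add 1:  1011100111 = 743
(Check: 2^10 - 281 = 1024 - 281 = 743.)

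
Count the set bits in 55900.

55900 = 1101101001011100
Count the 1s: 1 + 1 + 1 + 1 + 1 + 1 + 1 + 1 + 1 = 9

9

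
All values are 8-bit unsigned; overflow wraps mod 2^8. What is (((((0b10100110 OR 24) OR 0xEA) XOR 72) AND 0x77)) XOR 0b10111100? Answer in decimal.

0b10100110 = 10100110
24 = 00011000
→ OR → 10111110 = 190
0xEA = 11101010
→ OR → 11111110 = 254
72 = 01001000
→ XOR → 10110110 = 182
0x77 = 01110111
→ AND → 00110110 = 54
0b10111100 = 10111100
→ XOR → 10001010 = 138

138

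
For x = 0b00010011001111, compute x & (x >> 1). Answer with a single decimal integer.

71

x = 10011001111 = 1231
x>>1 = 01001100111
AND  = 00001000111 = 71
(x & (x >> 1) has a 1 wherever x has two consecutive 1 bits.)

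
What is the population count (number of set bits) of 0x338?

0x338 = 1100111000
Count the 1s: 1 + 1 + 1 + 1 + 1 = 5

5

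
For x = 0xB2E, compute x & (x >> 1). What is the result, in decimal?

262

x = 101100101110 = 2862
x>>1 = 010110010111
AND  = 000100000110 = 262
(x & (x >> 1) has a 1 wherever x has two consecutive 1 bits.)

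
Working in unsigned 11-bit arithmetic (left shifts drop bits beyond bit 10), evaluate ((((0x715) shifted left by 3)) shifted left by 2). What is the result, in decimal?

672

0x715 = 11100010101
→ shifted left by 3 (mod 2^11) → 00010101000 = 168
→ shifted left by 2 (mod 2^11) → 01010100000 = 672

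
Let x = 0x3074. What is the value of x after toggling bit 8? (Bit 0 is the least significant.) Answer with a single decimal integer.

12660

x = 11000001110100
bit 8 is currently 0; toggle it via x ^ (1 << 8) = x ^ 256
→ 11000101110100 = 12660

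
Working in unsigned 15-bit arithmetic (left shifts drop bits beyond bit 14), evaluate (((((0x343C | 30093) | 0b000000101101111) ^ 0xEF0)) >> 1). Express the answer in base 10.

0x343C = 011010000111100
30093 = 111010110001101
→ | → 111010110111101 = 30141
0b000000101101111 = 000000101101111
→ | → 111010111111111 = 30207
0xEF0 = 000111011110000
→ ^ → 111101100001111 = 31503
→ >> 1 → 011110110000111 = 15751

15751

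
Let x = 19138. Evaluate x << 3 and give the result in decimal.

19138 = 000100101011000010
shift left by 3 → 100101011000010000 = 153104
(equivalently, 19138 × 2^3 = 19138 × 8)

153104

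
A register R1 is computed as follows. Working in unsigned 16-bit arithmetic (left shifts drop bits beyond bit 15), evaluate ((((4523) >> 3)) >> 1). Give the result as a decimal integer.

282

4523 = 0001000110101011
→ >> 3 → 0000001000110101 = 565
→ >> 1 → 0000000100011010 = 282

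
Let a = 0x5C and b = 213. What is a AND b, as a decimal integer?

0x5C = 01011100
213 = 11010101
AND → 01010100 = 84

84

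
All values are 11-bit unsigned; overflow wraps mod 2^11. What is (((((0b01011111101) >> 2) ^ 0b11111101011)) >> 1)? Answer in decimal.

938

0b01011111101 = 01011111101
→ >> 2 → 00010111111 = 191
0b11111101011 = 11111101011
→ ^ → 11101010100 = 1876
→ >> 1 → 01110101010 = 938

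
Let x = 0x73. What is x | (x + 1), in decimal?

x = 1110011 = 115
x + 1 = 1110100
OR    = 1110111 = 119
(x | (x + 1) sets the lowest cleared bit.)

119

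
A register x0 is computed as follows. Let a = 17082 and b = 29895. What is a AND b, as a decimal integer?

17082 = 100001010111010
29895 = 111010011000111
AND → 100000010000010 = 16514

16514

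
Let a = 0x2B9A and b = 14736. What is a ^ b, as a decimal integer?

4618

0x2B9A = 10101110011010
14736 = 11100110010000
XOR → 01001000001010 = 4618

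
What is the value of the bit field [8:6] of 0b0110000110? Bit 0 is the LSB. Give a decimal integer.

6

v = 0110000110
Shift right by 6: 0110
Mask low 3 bits: 110 = 6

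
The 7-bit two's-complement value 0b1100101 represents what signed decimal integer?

-27

pattern = 1100101 (MSB is 1 ⇒ negative)
Invert: 0011010, add 1 → 0011011 = 27, so the value is -27.
(Equivalently: 101 - 2^7 = 101 - 128 = -27.)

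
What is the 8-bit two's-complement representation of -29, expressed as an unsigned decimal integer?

29 in 8 bits: 00011101
Invert: 11100010
Add 1:  11100011 = 227
(Check: 2^8 - 29 = 256 - 29 = 227.)

227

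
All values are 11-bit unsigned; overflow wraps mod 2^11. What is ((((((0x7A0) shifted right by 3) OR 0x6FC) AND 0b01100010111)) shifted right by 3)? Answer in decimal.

0x7A0 = 11110100000
→ shifted right by 3 → 00011110100 = 244
0x6FC = 11011111100
→ OR → 11011111100 = 1788
0b01100010111 = 01100010111
→ AND → 01000010100 = 532
→ shifted right by 3 → 00001000010 = 66

66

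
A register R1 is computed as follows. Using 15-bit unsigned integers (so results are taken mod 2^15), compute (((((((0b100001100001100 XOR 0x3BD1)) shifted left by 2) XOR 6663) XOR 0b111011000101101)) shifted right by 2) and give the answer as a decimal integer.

0b100001100001100 = 100001100001100
0x3BD1 = 011101111010001
→ XOR → 111100011011101 = 30941
→ shifted left by 2 (mod 2^15) → 110001101110100 = 25460
6663 = 001101000000111
→ XOR → 111100101110011 = 31091
0b111011000101101 = 111011000101101
→ XOR → 000111101011110 = 3934
→ shifted right by 2 → 000001111010111 = 983

983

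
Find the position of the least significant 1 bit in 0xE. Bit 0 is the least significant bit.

0xE = 1110
Trailing zeros: 1, so the lowest set bit is bit 1 (value 2).

1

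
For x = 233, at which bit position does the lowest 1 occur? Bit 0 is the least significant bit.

0

233 = 11101001
Trailing zeros: 0, so the lowest set bit is bit 0 (value 1).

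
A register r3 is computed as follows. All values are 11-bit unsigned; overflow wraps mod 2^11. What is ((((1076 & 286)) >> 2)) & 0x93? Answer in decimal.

1

1076 = 10000110100
286 = 00100011110
→ & → 00000010100 = 20
→ >> 2 → 00000000101 = 5
0x93 = 00010010011
→ & → 00000000001 = 1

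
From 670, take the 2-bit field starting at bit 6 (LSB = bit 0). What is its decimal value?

v = 01010011110
Shift right by 6: 01010
Mask low 2 bits: 10 = 2

2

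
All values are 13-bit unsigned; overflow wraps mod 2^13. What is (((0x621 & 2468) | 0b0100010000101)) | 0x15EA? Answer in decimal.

0x621 = 0011000100001
2468 = 0100110100100
→ & → 0000000100000 = 32
0b0100010000101 = 0100010000101
→ | → 0100010100101 = 2213
0x15EA = 1010111101010
→ | → 1110111101111 = 7663

7663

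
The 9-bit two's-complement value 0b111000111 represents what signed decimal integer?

-57

pattern = 111000111 (MSB is 1 ⇒ negative)
Invert: 000111000, add 1 → 000111001 = 57, so the value is -57.
(Equivalently: 455 - 2^9 = 455 - 512 = -57.)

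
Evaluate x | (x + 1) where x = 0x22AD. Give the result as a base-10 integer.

8879

x = 10001010101101 = 8877
x + 1 = 10001010101110
OR    = 10001010101111 = 8879
(x | (x + 1) sets the lowest cleared bit.)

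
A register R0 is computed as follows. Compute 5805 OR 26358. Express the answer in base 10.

30463

5805 = 001011010101101
26358 = 110011011110110
 OR → 111011011111111 = 30463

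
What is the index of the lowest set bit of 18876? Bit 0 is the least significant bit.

2

18876 = 100100110111100
Trailing zeros: 2, so the lowest set bit is bit 2 (value 4).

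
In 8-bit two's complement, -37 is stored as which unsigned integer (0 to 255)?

37 in 8 bits: 00100101
Invert: 11011010
Add 1:  11011011 = 219
(Check: 2^8 - 37 = 256 - 37 = 219.)

219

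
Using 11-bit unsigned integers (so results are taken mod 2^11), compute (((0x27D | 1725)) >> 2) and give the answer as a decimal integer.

0x27D = 01001111101
1725 = 11010111101
→ | → 11011111101 = 1789
→ >> 2 → 00110111111 = 447

447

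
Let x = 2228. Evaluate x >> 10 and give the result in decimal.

2228 = 100010110100
shift right by 10 → 000000000010 = 2
(equivalently, floor(2228 / 1024))

2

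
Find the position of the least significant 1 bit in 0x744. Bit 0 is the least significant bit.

0x744 = 11101000100
Trailing zeros: 2, so the lowest set bit is bit 2 (value 4).

2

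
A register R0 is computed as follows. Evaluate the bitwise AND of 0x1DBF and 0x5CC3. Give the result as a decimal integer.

7299

0x1DBF = 001110110111111
0x5CC3 = 101110011000011
AND → 001110010000011 = 7299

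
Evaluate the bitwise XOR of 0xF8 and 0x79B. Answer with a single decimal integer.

0xF8 = 00011111000
0x79B = 11110011011
XOR → 11101100011 = 1891

1891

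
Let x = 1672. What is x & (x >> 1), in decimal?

512

x = 11010001000 = 1672
x>>1 = 01101000100
AND  = 01000000000 = 512
(x & (x >> 1) has a 1 wherever x has two consecutive 1 bits.)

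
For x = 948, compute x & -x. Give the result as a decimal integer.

4

x = 1110110100 = 948
-x (two's complement) = …0001001100
AND   = 0000000100 = 4
(x & -x isolates the lowest set bit of x.)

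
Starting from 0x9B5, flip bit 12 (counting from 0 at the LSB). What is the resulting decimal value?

x = 0100110110101
bit 12 is currently 0; toggle it via x ^ (1 << 12) = x ^ 4096
→ 1100110110101 = 6581

6581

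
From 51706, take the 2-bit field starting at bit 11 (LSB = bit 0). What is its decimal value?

1

v = 1100100111111010
Shift right by 11: 11001
Mask low 2 bits: 01 = 1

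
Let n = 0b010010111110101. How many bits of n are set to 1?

9

n = 10010111110101
Count the 1s: 1 + 1 + 1 + 1 + 1 + 1 + 1 + 1 + 1 = 9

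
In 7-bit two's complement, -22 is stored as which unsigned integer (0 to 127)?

106

22 in 7 bits: 0010110
Invert: 1101001
Add 1:  1101010 = 106
(Check: 2^7 - 22 = 128 - 22 = 106.)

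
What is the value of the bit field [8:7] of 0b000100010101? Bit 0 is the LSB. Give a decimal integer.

v = 000100010101
Shift right by 7: 00010
Mask low 2 bits: 10 = 2

2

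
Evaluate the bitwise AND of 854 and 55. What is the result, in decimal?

22

854 = 1101010110
55 = 0000110111
AND → 0000010110 = 22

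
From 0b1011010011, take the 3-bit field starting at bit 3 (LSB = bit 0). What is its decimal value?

v = 1011010011
Shift right by 3: 1011010
Mask low 3 bits: 010 = 2

2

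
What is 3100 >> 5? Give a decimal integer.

3100 = 110000011100
shift right by 5 → 000001100000 = 96
(equivalently, floor(3100 / 32))

96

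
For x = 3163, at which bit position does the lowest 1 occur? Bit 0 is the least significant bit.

0

3163 = 110001011011
Trailing zeros: 0, so the lowest set bit is bit 0 (value 1).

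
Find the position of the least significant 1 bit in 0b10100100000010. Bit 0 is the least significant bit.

1

0b10100100000010 = 10100100000010
Trailing zeros: 1, so the lowest set bit is bit 1 (value 2).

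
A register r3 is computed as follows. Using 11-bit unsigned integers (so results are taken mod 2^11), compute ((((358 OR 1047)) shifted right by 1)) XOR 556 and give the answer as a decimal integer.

151

358 = 00101100110
1047 = 10000010111
→ OR → 10101110111 = 1399
→ shifted right by 1 → 01010111011 = 699
556 = 01000101100
→ XOR → 00010010111 = 151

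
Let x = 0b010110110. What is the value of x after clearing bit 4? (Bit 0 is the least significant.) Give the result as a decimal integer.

x = 010110110
bit 4 is currently 1; clear it via x & ~(1 << 4) = x & ~16
→ 010100110 = 166

166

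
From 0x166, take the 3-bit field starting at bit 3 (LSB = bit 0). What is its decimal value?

v = 101100110
Shift right by 3: 101100
Mask low 3 bits: 100 = 4

4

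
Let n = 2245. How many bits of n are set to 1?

2245 = 100011000101
Count the 1s: 1 + 1 + 1 + 1 + 1 = 5

5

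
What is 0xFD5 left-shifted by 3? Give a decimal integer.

32424

0xFD5 = 000111111010101
shift left by 3 → 111111010101000 = 32424
(equivalently, 4053 × 2^3 = 4053 × 8)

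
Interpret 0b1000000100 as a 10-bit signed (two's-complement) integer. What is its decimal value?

-508

pattern = 1000000100 (MSB is 1 ⇒ negative)
Invert: 0111111011, add 1 → 0111111100 = 508, so the value is -508.
(Equivalently: 516 - 2^10 = 516 - 1024 = -508.)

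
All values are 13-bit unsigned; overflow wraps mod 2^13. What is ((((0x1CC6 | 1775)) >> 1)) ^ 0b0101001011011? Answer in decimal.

1324

0x1CC6 = 1110011000110
1775 = 0011011101111
→ | → 1111011101111 = 7919
→ >> 1 → 0111101110111 = 3959
0b0101001011011 = 0101001011011
→ ^ → 0010100101100 = 1324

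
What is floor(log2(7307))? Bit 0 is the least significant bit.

12

7307 = 1110010001011
The topmost 1 is at position 12 (since 2^12 = 4096 ≤ 7307 < 8192).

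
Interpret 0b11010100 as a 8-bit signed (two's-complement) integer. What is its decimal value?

pattern = 11010100 (MSB is 1 ⇒ negative)
Invert: 00101011, add 1 → 00101100 = 44, so the value is -44.
(Equivalently: 212 - 2^8 = 212 - 256 = -44.)

-44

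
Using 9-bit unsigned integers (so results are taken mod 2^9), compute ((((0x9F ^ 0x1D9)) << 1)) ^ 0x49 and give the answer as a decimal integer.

0x9F = 010011111
0x1D9 = 111011001
→ ^ → 101000110 = 326
→ << 1 (mod 2^9) → 010001100 = 140
0x49 = 001001001
→ ^ → 011000101 = 197

197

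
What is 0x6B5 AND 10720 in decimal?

0x6B5 = 00011010110101
10720 = 10100111100000
AND → 00000010100000 = 160

160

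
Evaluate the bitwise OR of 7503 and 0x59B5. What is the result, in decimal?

24063

7503 = 001110101001111
0x59B5 = 101100110110101
 OR → 101110111111111 = 24063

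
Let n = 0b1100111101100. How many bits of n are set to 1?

n = 1100111101100
Count the 1s: 1 + 1 + 1 + 1 + 1 + 1 + 1 + 1 = 8

8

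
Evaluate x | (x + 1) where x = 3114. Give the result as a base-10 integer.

x = 110000101010 = 3114
x + 1 = 110000101011
OR    = 110000101011 = 3115
(x | (x + 1) sets the lowest cleared bit.)

3115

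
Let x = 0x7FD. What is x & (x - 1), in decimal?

x = 11111111101 = 2045
x - 1 = 11111111100
AND   = 11111111100 = 2044
(x & (x - 1) clears the lowest set bit of x.)

2044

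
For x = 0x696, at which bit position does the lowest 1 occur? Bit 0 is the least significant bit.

1

0x696 = 11010010110
Trailing zeros: 1, so the lowest set bit is bit 1 (value 2).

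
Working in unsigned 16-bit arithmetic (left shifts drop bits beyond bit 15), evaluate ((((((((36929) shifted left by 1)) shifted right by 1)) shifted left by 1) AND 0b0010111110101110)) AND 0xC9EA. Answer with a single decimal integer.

36929 = 1001000001000001
→ shifted left by 1 (mod 2^16) → 0010000010000010 = 8322
→ shifted right by 1 → 0001000001000001 = 4161
→ shifted left by 1 (mod 2^16) → 0010000010000010 = 8322
0b0010111110101110 = 0010111110101110
→ AND → 0010000010000010 = 8322
0xC9EA = 1100100111101010
→ AND → 0000000010000010 = 130

130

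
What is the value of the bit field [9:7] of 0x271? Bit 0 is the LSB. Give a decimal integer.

4

v = 00001001110001
Shift right by 7: 0000100
Mask low 3 bits: 100 = 4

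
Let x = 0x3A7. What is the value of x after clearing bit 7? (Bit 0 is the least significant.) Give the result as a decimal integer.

x = 0001110100111
bit 7 is currently 1; clear it via x & ~(1 << 7) = x & ~128
→ 0001100100111 = 807

807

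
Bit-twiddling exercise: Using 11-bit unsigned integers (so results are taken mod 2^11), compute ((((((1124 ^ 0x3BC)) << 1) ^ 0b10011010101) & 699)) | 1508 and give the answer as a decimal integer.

2021

1124 = 10001100100
0x3BC = 01110111100
→ ^ → 11111011000 = 2008
→ << 1 (mod 2^11) → 11110110000 = 1968
0b10011010101 = 10011010101
→ ^ → 01101100101 = 869
699 = 01010111011
→ & → 01000100001 = 545
1508 = 10111100100
→ | → 11111100101 = 2021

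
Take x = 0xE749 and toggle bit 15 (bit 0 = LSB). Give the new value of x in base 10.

x = 1110011101001001
bit 15 is currently 1; toggle it via x ^ (1 << 15) = x ^ 32768
→ 0110011101001001 = 26441

26441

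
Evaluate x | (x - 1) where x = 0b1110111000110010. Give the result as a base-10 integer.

x = 1110111000110010 = 60978
x - 1 = 1110111000110001
OR    = 1110111000110011 = 60979
(x | (x - 1) sets all bits below the lowest set bit.)

60979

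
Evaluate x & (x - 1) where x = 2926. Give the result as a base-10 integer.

2924

x = 101101101110 = 2926
x - 1 = 101101101101
AND   = 101101101100 = 2924
(x & (x - 1) clears the lowest set bit of x.)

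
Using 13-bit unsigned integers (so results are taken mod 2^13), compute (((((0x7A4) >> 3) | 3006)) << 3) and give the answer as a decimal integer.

8176

0x7A4 = 0011110100100
→ >> 3 → 0000011110100 = 244
3006 = 0101110111110
→ | → 0101111111110 = 3070
→ << 3 (mod 2^13) → 1111111110000 = 8176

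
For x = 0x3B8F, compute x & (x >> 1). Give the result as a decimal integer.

6535

x = 11101110001111 = 15247
x>>1 = 01110111000111
AND  = 01100110000111 = 6535
(x & (x >> 1) has a 1 wherever x has two consecutive 1 bits.)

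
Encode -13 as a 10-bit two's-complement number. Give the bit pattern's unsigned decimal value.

1011

13 in 10 bits: 0000001101
Invert: 1111110010
Add 1:  1111110011 = 1011
(Check: 2^10 - 13 = 1024 - 13 = 1011.)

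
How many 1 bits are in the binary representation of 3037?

3037 = 101111011101
Count the 1s: 1 + 1 + 1 + 1 + 1 + 1 + 1 + 1 + 1 = 9

9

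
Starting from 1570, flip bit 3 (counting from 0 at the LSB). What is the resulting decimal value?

1578

x = 11000100010
bit 3 is currently 0; toggle it via x ^ (1 << 3) = x ^ 8
→ 11000101010 = 1578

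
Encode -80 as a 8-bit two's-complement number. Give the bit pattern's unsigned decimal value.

176

80 in 8 bits: 01010000
Invert: 10101111
Add 1:  10110000 = 176
(Check: 2^8 - 80 = 256 - 80 = 176.)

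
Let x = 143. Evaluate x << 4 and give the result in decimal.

143 = 000010001111
shift left by 4 → 100011110000 = 2288
(equivalently, 143 × 2^4 = 143 × 16)

2288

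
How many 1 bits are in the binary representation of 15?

15 = 1111
Count the 1s: 1 + 1 + 1 + 1 = 4

4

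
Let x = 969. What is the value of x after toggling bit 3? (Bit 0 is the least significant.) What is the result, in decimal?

x = 0001111001001
bit 3 is currently 1; toggle it via x ^ (1 << 3) = x ^ 8
→ 0001111000001 = 961

961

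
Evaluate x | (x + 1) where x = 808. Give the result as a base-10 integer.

x = 1100101000 = 808
x + 1 = 1100101001
OR    = 1100101001 = 809
(x | (x + 1) sets the lowest cleared bit.)

809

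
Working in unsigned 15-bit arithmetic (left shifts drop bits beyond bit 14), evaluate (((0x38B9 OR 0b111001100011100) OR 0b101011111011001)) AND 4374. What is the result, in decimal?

4372

0x38B9 = 011100010111001
0b111001100011100 = 111001100011100
→ OR → 111101110111101 = 31677
0b101011111011001 = 101011111011001
→ OR → 111111111111101 = 32765
4374 = 001000100010110
→ AND → 001000100010100 = 4372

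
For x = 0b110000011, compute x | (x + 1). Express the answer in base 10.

391

x = 110000011 = 387
x + 1 = 110000100
OR    = 110000111 = 391
(x | (x + 1) sets the lowest cleared bit.)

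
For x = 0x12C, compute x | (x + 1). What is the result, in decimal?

x = 100101100 = 300
x + 1 = 100101101
OR    = 100101101 = 301
(x | (x + 1) sets the lowest cleared bit.)

301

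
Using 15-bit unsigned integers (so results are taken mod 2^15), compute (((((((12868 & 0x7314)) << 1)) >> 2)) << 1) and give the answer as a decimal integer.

12868 = 011001001000100
0x7314 = 111001100010100
→ & → 011001000000100 = 12804
→ << 1 (mod 2^15) → 110010000001000 = 25608
→ >> 2 → 001100100000010 = 6402
→ << 1 (mod 2^15) → 011001000000100 = 12804

12804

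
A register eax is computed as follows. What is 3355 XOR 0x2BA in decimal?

4001

3355 = 110100011011
0x2BA = 001010111010
XOR → 111110100001 = 4001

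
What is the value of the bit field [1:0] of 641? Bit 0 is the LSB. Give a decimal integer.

1

v = 001010000001
Shift right by 0: 001010000001
Mask low 2 bits: 01 = 1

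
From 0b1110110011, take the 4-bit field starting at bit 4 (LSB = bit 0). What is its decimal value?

v = 1110110011
Shift right by 4: 111011
Mask low 4 bits: 1011 = 11

11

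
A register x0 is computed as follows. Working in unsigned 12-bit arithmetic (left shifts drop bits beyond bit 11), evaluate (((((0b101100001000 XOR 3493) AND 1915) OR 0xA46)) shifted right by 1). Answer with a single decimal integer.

1847

0b101100001000 = 101100001000
3493 = 110110100101
→ XOR → 011010101101 = 1709
1915 = 011101111011
→ AND → 011000101001 = 1577
0xA46 = 101001000110
→ OR → 111001101111 = 3695
→ shifted right by 1 → 011100110111 = 1847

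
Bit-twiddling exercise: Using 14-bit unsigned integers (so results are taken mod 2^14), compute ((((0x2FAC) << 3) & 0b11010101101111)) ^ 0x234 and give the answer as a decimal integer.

14164

0x2FAC = 10111110101100
→ << 3 (mod 2^14) → 11110101100000 = 15712
0b11010101101111 = 11010101101111
→ & → 11010101100000 = 13664
0x234 = 00001000110100
→ ^ → 11011101010100 = 14164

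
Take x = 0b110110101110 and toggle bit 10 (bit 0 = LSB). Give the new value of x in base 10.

x = 110110101110
bit 10 is currently 1; toggle it via x ^ (1 << 10) = x ^ 1024
→ 100110101110 = 2478

2478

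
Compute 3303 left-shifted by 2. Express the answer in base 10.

13212

3303 = 00110011100111
shift left by 2 → 11001110011100 = 13212
(equivalently, 3303 × 2^2 = 3303 × 4)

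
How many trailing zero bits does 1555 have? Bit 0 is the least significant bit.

0

1555 = 11000010011
Trailing zeros: 0, so the lowest set bit is bit 0 (value 1).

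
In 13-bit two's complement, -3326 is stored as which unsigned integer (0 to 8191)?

4866

3326 in 13 bits: 0110011111110
Invert: 1001100000001
Add 1:  1001100000010 = 4866
(Check: 2^13 - 3326 = 8192 - 3326 = 4866.)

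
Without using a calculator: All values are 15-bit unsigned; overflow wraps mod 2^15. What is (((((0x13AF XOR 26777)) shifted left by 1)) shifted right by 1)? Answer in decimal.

15158

0x13AF = 001001110101111
26777 = 110100010011001
→ XOR → 111101100110110 = 31542
→ shifted left by 1 (mod 2^15) → 111011001101100 = 30316
→ shifted right by 1 → 011101100110110 = 15158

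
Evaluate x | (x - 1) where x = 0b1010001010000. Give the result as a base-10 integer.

x = 1010001010000 = 5200
x - 1 = 1010001001111
OR    = 1010001011111 = 5215
(x | (x - 1) sets all bits below the lowest set bit.)

5215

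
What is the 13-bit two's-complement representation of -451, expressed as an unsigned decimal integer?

451 in 13 bits: 0000111000011
Invert: 1111000111100
Add 1:  1111000111101 = 7741
(Check: 2^13 - 451 = 8192 - 451 = 7741.)

7741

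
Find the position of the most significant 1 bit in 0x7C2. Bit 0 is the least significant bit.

0x7C2 = 11111000010
The topmost 1 is at position 10 (since 2^10 = 1024 ≤ 1986 < 2048).

10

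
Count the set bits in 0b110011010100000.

n = 110011010100000
Count the 1s: 1 + 1 + 1 + 1 + 1 + 1 = 6

6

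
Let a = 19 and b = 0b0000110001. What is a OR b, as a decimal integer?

51

19 = 010011
b = 110001
 OR → 110011 = 51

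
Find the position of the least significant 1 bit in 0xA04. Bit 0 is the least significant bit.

0xA04 = 101000000100
Trailing zeros: 2, so the lowest set bit is bit 2 (value 4).

2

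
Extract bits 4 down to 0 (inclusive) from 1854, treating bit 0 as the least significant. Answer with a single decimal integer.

30

v = 011100111110
Shift right by 0: 011100111110
Mask low 5 bits: 11110 = 30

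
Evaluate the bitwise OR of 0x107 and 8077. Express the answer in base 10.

8079

0x107 = 0000100000111
8077 = 1111110001101
 OR → 1111110001111 = 8079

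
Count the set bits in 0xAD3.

7

0xAD3 = 101011010011
Count the 1s: 1 + 1 + 1 + 1 + 1 + 1 + 1 = 7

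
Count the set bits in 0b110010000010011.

6

n = 110010000010011
Count the 1s: 1 + 1 + 1 + 1 + 1 + 1 = 6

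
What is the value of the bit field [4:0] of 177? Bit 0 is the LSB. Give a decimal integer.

v = 10110001
Shift right by 0: 10110001
Mask low 5 bits: 10001 = 17

17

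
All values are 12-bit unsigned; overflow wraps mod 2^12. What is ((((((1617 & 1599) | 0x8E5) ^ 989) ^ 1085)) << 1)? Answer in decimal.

554

1617 = 011001010001
1599 = 011000111111
→ & → 011000010001 = 1553
0x8E5 = 100011100101
→ | → 111011110101 = 3829
989 = 001111011101
→ ^ → 110100101000 = 3368
1085 = 010000111101
→ ^ → 100100010101 = 2325
→ << 1 (mod 2^12) → 001000101010 = 554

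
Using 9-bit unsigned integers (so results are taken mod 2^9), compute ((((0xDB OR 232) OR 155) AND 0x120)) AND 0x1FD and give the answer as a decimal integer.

0xDB = 011011011
232 = 011101000
→ OR → 011111011 = 251
155 = 010011011
→ OR → 011111011 = 251
0x120 = 100100000
→ AND → 000100000 = 32
0x1FD = 111111101
→ AND → 000100000 = 32

32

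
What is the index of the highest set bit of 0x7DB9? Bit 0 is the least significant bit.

0x7DB9 = 111110110111001
The topmost 1 is at position 14 (since 2^14 = 16384 ≤ 32185 < 32768).

14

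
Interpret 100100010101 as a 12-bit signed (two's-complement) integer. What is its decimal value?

-1771

pattern = 100100010101 (MSB is 1 ⇒ negative)
Invert: 011011101010, add 1 → 011011101011 = 1771, so the value is -1771.
(Equivalently: 2325 - 2^12 = 2325 - 4096 = -1771.)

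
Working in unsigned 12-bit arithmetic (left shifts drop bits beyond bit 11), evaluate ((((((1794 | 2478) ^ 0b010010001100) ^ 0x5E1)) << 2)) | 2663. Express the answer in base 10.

2927

1794 = 011100000010
2478 = 100110101110
→ | → 111110101110 = 4014
0b010010001100 = 010010001100
→ ^ → 101100100010 = 2850
0x5E1 = 010111100001
→ ^ → 111011000011 = 3779
→ << 2 (mod 2^12) → 101100001100 = 2828
2663 = 101001100111
→ | → 101101101111 = 2927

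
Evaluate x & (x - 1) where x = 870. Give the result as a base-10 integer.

x = 1101100110 = 870
x - 1 = 1101100101
AND   = 1101100100 = 868
(x & (x - 1) clears the lowest set bit of x.)

868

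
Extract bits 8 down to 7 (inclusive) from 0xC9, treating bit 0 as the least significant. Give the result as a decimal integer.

v = 0011001001
Shift right by 7: 001
Mask low 2 bits: 01 = 1

1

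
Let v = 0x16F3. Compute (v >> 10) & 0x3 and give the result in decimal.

v = 1011011110011
Shift right by 10: 101
Mask low 2 bits: 01 = 1

1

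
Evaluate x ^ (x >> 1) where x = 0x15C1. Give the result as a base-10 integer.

7969

x = 1010111000001 = 5569
x>>1 = 0101011100000
XOR  = 1111100100001 = 7969
(x ^ (x >> 1) gives the standard binary-reflected Gray code of x.)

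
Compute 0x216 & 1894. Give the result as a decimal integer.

518

0x216 = 01000010110
1894 = 11101100110
AND → 01000000110 = 518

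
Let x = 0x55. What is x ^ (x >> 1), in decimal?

x = 1010101 = 85
x>>1 = 0101010
XOR  = 1111111 = 127
(x ^ (x >> 1) gives the standard binary-reflected Gray code of x.)

127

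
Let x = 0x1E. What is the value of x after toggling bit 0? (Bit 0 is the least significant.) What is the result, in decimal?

x = 00000011110
bit 0 is currently 0; toggle it via x ^ (1 << 0) = x ^ 1
→ 00000011111 = 31

31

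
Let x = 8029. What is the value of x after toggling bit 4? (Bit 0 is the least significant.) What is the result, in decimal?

x = 1111101011101
bit 4 is currently 1; toggle it via x ^ (1 << 4) = x ^ 16
→ 1111101001101 = 8013

8013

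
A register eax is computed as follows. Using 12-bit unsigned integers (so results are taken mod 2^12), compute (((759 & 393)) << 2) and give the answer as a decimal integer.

516

759 = 001011110111
393 = 000110001001
→ & → 000010000001 = 129
→ << 2 (mod 2^12) → 001000000100 = 516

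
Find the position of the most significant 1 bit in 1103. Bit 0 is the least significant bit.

10

1103 = 10001001111
The topmost 1 is at position 10 (since 2^10 = 1024 ≤ 1103 < 2048).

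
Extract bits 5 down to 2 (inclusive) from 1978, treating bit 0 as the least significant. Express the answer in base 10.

14

v = 11110111010
Shift right by 2: 111101110
Mask low 4 bits: 1110 = 14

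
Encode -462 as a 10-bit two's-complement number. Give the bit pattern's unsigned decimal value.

562

462 in 10 bits: 0111001110
Invert: 1000110001
Add 1:  1000110010 = 562
(Check: 2^10 - 462 = 1024 - 462 = 562.)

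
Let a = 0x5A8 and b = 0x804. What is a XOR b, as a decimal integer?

3500

0x5A8 = 010110101000
0x804 = 100000000100
XOR → 110110101100 = 3500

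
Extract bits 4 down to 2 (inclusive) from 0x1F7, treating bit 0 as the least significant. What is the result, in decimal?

v = 0111110111
Shift right by 2: 01111101
Mask low 3 bits: 101 = 5

5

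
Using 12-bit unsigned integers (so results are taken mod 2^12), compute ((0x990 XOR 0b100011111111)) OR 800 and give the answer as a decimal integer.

879

0x990 = 100110010000
0b100011111111 = 100011111111
→ XOR → 000101101111 = 367
800 = 001100100000
→ OR → 001101101111 = 879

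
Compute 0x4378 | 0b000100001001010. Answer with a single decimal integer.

19322

0x4378 = 100001101111000
b = 000100001001010
 OR → 100101101111010 = 19322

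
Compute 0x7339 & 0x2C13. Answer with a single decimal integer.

0x7339 = 111001100111001
0x2C13 = 010110000010011
AND → 010000000010001 = 8209

8209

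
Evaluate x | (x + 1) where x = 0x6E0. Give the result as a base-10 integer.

x = 11011100000 = 1760
x + 1 = 11011100001
OR    = 11011100001 = 1761
(x | (x + 1) sets the lowest cleared bit.)

1761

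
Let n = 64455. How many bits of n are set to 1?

64455 = 1111101111000111
Count the 1s: 1 + 1 + 1 + 1 + 1 + 1 + 1 + 1 + 1 + 1 + 1 + 1 = 12

12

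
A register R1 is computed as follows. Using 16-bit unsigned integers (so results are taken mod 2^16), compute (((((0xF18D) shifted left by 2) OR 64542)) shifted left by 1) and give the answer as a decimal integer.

64636

0xF18D = 1111000110001101
→ shifted left by 2 (mod 2^16) → 1100011000110100 = 50740
64542 = 1111110000011110
→ OR → 1111111000111110 = 65086
→ shifted left by 1 (mod 2^16) → 1111110001111100 = 64636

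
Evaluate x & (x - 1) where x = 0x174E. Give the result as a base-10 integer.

x = 1011101001110 = 5966
x - 1 = 1011101001101
AND   = 1011101001100 = 5964
(x & (x - 1) clears the lowest set bit of x.)

5964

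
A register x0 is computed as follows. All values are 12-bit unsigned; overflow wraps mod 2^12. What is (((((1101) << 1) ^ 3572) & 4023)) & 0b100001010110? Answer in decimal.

6

1101 = 010001001101
→ << 1 (mod 2^12) → 100010011010 = 2202
3572 = 110111110100
→ ^ → 010101101110 = 1390
4023 = 111110110111
→ & → 010100100110 = 1318
0b100001010110 = 100001010110
→ & → 000000000110 = 6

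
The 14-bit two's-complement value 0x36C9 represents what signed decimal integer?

-2359

pattern = 11011011001001 (MSB is 1 ⇒ negative)
Invert: 00100100110110, add 1 → 00100100110111 = 2359, so the value is -2359.
(Equivalently: 14025 - 2^14 = 14025 - 16384 = -2359.)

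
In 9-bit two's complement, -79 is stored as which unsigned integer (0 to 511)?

433

79 in 9 bits: 001001111
Invert: 110110000
Add 1:  110110001 = 433
(Check: 2^9 - 79 = 512 - 79 = 433.)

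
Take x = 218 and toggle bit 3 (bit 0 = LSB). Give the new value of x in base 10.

210

x = 011011010
bit 3 is currently 1; toggle it via x ^ (1 << 3) = x ^ 8
→ 011010010 = 210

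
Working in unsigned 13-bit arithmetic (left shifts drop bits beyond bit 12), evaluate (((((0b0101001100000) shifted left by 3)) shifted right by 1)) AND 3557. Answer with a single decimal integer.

2432

0b0101001100000 = 0101001100000
→ shifted left by 3 (mod 2^13) → 1001100000000 = 4864
→ shifted right by 1 → 0100110000000 = 2432
3557 = 0110111100101
→ AND → 0100110000000 = 2432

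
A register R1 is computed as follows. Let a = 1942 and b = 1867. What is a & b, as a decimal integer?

1942 = 11110010110
1867 = 11101001011
AND → 11100000010 = 1794

1794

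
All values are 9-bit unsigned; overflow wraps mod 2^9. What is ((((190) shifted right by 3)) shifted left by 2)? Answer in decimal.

92

190 = 010111110
→ shifted right by 3 → 000010111 = 23
→ shifted left by 2 (mod 2^9) → 001011100 = 92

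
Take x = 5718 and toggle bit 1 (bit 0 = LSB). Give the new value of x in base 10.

x = 01011001010110
bit 1 is currently 1; toggle it via x ^ (1 << 1) = x ^ 2
→ 01011001010100 = 5716

5716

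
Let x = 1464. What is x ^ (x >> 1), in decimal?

1892

x = 10110111000 = 1464
x>>1 = 01011011100
XOR  = 11101100100 = 1892
(x ^ (x >> 1) gives the standard binary-reflected Gray code of x.)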